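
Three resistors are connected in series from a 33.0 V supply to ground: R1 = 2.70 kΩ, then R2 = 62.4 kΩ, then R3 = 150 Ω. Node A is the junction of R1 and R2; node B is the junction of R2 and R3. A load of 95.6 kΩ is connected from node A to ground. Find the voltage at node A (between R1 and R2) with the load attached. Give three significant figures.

Below node A the series string R2+R3 = 62550 Ω sits in parallel with the 95600 Ω load: 37810 Ω.
V_A = 33.0 × 37810/(2700 + 37810) = 30.8 V.

V ≈ 30.8 V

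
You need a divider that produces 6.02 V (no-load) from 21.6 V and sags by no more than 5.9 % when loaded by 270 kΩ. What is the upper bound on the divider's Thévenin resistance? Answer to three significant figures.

R_th ≤ 16.9 kΩ

Loading drop = R_th/(R_th + R_L) ≤ 0.0590, so R_th ≤ R_L · ε/(1−ε) = 270 kΩ × 0.0590/0.9410 = 16.9 kΩ.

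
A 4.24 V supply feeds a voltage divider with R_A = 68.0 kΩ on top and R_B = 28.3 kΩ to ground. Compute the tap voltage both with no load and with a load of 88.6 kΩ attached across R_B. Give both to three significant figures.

Open-circuit: V = 4.24 × 28.3/(68.0 + 28.3) = 1.25 V.
With the load, R_B becomes R_B‖R_L = 21.45 kΩ, so V = 4.24 × 21.45/89.45 = 1.02 V.

Unloaded: 1.25 V; loaded: 1.02 V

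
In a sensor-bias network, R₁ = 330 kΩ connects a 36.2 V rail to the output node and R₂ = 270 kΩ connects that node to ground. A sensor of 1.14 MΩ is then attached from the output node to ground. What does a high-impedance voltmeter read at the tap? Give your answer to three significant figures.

The load sits in parallel with R₂: R₂‖R_L = (270 × 1140) / (270 + 1140) = 218.3 kΩ.
V_out = 36.2 × 218.3 / (330 + 218.3) = 36.2 × 218.3/548.3 = 14.4 V.

V_out ≈ 14.4 V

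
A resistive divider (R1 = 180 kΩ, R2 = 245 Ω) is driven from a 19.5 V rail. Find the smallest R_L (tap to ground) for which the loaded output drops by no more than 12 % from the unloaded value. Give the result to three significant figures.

R_L(min) ≈ 1.79 kΩ

Output resistance R_th = R1‖R2 = (180000 × 245)/180200 = 244.7 Ω.
The fractional drop is R_th/(R_th + R_L); requiring this ≤ 0.120 gives R_L ≥ R_th(1/0.120 − 1) = 244.7 × 7.333 = 1.79 kΩ.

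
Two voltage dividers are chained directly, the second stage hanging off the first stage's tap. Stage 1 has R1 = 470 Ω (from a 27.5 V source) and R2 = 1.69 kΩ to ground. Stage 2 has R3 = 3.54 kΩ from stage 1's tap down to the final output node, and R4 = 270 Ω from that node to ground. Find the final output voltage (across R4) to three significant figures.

Stage 2 presents R3+R4 = 3810 Ω as a load on stage 1's tap.
Stage 1's lower leg becomes R2‖(R3+R4) = 1171 Ω, so V_mid = 27.5 × 1171/1641 = 19.62 V.
Stage 2 is itself unloaded: V_out = V_mid × R4/(R3+R4) = 19.62 × 270/3810 = 1.39 V.

V_out ≈ 1.39 V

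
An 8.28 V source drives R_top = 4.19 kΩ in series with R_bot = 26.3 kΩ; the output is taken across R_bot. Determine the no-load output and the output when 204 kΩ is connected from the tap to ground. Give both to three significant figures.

Open-circuit: V = 8.28 × 26.3/(4.19 + 26.3) = 7.14 V.
With the load, R_bot becomes R_bot‖R_L = 23.30 kΩ, so V = 8.28 × 23.30/27.49 = 7.02 V.

Unloaded: 7.14 V; loaded: 7.02 V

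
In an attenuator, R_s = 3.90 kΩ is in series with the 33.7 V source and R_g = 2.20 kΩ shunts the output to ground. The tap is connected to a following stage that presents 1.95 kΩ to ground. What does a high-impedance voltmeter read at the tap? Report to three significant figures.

V_out ≈ 7.06 V

The load sits in parallel with R_g: R_g‖R_L = (2.20 × 1.95) / (2.20 + 1.95) = 1.034 kΩ.
V_out = 33.7 × 1.034 / (3.90 + 1.034) = 33.7 × 1.034/4.934 = 7.06 V.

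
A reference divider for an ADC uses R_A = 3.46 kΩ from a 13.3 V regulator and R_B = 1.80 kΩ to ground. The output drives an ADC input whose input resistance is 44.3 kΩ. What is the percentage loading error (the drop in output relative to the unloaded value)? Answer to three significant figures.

The divider's output (Thévenin) resistance is R_A‖R_B = 1.184 kΩ.
Fractional drop under load = R_th/(R_th + R_L) = 1.184 / (1.184 + 44.3) = 0.02603.
So the output falls by 2.60 %.

2.60 %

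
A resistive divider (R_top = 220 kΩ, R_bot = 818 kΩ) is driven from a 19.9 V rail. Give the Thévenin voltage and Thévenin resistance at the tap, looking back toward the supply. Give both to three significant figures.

V_th = 15.7 V, R_th = 173 kΩ

V_th is the open-circuit tap voltage: 19.9 × 818/(220 + 818) = 15.7 V.
With the supply zeroed, R_top and R_bot appear in parallel from the tap: R_th = R_top‖R_bot = (220 × 818)/1038 = 173 kΩ.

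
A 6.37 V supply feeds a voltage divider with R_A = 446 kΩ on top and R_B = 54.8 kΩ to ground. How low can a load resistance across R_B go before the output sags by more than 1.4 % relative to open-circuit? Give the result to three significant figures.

R_L(min) ≈ 3.44 MΩ

Output resistance R_th = R_A‖R_B = (446 × 54.8)/500.8 = 48.80 kΩ.
The fractional drop is R_th/(R_th + R_L); requiring this ≤ 0.0140 gives R_L ≥ R_th(1/0.0140 − 1) = 48.80 × 70.43 = 3.44 MΩ.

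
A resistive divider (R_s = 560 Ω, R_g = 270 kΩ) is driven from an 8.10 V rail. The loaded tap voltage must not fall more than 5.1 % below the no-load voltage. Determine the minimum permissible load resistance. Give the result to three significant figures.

R_L(min) ≈ 10.4 kΩ

Output resistance R_th = R_s‖R_g = (560 × 270000)/270600 = 558.8 Ω.
The fractional drop is R_th/(R_th + R_L); requiring this ≤ 0.0510 gives R_L ≥ R_th(1/0.0510 − 1) = 558.8 × 18.61 = 10.4 kΩ.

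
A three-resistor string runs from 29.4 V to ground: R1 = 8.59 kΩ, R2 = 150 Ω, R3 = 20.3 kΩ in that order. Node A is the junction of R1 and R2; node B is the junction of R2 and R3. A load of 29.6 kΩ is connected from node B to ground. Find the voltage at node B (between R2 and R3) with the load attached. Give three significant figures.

At node B, R3 is in parallel with the load: R3‖R_L = 12040 Ω.
Below node A the resistance is R2 + (R3‖R_L) = 12190 Ω, so V_A = 29.4 × 12190/20780 = 17.25 V.
Then V_B = V_A × (R3‖R_L)/(R2 + R3‖R_L) = 17.25 × 12040/12190 = 17.0 V.

V ≈ 17.0 V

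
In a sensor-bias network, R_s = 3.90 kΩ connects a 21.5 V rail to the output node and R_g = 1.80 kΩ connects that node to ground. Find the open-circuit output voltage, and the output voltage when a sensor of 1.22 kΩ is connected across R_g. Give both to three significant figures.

Unloaded: 6.79 V; loaded: 3.38 V

Open-circuit: V = 21.5 × 1.80/(3.90 + 1.80) = 6.79 V.
With the load, R_g becomes R_g‖R_L = 0.7272 kΩ, so V = 21.5 × 0.7272/4.627 = 3.38 V.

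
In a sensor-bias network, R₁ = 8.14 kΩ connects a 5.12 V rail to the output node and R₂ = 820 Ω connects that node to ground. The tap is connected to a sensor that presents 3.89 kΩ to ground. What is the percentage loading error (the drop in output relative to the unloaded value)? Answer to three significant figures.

16.1 %

The divider's output (Thévenin) resistance is R₁‖R₂ = 745.0 Ω.
Fractional drop under load = R_th/(R_th + R_L) = 745.0 / (745.0 + 3890) = 0.1607.
So the output falls by 16.1 %.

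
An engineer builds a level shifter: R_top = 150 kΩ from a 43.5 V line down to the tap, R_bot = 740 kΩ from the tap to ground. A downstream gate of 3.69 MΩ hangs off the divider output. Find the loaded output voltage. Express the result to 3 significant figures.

The load sits in parallel with R_bot: R_bot‖R_L = (740 × 3690) / (740 + 3690) = 616.4 kΩ.
V_out = 43.5 × 616.4 / (150 + 616.4) = 43.5 × 616.4/766.4 = 35.0 V.
(Unloaded it would have been 36.2 V.)

V_out ≈ 35.0 V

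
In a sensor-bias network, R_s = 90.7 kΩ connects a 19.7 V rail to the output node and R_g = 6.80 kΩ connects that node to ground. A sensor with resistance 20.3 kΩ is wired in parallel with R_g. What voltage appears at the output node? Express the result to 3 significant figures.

V_out ≈ 1.05 V

The load sits in parallel with R_g: R_g‖R_L = (6.80 × 20.3) / (6.80 + 20.3) = 5.094 kΩ.
V_out = 19.7 × 5.094 / (90.7 + 5.094) = 19.7 × 5.094/95.79 = 1.05 V.
(Unloaded it would have been 1.37 V.)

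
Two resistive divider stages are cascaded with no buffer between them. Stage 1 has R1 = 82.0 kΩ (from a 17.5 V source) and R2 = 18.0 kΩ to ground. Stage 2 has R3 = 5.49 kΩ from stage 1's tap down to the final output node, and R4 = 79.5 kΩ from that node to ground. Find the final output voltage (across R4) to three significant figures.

Stage 2 presents R3+R4 = 84.99 kΩ as a load on stage 1's tap.
Stage 1's lower leg becomes R2‖(R3+R4) = 14.85 kΩ, so V_mid = 17.5 × 14.85/96.85 = 2.684 V.
Stage 2 is itself unloaded: V_out = V_mid × R4/(R3+R4) = 2.684 × 79.5/84.99 = 2.51 V.

V_out ≈ 2.51 V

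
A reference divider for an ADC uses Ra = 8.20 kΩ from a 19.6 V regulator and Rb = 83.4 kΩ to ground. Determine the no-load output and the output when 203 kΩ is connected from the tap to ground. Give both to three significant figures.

Open-circuit: V = 19.6 × 83.4/(8.20 + 83.4) = 17.8 V.
With the load, Rb becomes Rb‖R_L = 59.11 kΩ, so V = 19.6 × 59.11/67.31 = 17.2 V.

Unloaded: 17.8 V; loaded: 17.2 V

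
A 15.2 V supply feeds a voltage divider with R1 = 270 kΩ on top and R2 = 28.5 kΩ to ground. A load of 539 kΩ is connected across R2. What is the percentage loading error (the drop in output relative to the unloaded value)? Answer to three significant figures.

4.56 %

The divider's output (Thévenin) resistance is R1‖R2 = 25.78 kΩ.
Fractional drop under load = R_th/(R_th + R_L) = 25.78 / (25.78 + 539) = 0.04564.
So the output falls by 4.56 %.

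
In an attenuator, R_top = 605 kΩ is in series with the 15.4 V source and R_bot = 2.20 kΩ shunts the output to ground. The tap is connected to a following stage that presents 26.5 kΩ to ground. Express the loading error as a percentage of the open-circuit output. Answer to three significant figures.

7.64 %

The divider's output (Thévenin) resistance is R_top‖R_bot = 2.192 kΩ.
Fractional drop under load = R_th/(R_th + R_L) = 2.192 / (2.192 + 26.5) = 0.07640.
So the output falls by 7.64 %.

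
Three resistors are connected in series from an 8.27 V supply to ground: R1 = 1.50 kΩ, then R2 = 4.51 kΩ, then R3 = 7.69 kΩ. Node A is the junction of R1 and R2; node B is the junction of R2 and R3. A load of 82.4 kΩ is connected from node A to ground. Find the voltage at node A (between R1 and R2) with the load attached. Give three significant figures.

V ≈ 7.25 V

Below node A the series string R2+R3 = 12.20 kΩ sits in parallel with the 82.4 kΩ load: 10.63 kΩ.
V_A = 8.27 × 10.63/(1.50 + 10.63) = 7.25 V.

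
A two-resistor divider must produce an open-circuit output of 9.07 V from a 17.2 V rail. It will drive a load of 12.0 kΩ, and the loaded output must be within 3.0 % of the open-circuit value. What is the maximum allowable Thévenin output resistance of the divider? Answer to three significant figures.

R_th ≤ 371 Ω

Loading drop = R_th/(R_th + R_L) ≤ 0.0300, so R_th ≤ R_L · ε/(1−ε) = 12.0 kΩ × 0.0300/0.9700 = 371 Ω.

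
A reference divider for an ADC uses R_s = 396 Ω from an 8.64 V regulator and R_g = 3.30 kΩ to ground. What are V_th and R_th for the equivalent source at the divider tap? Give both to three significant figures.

V_th is the open-circuit tap voltage: 8.64 × 3300/(396 + 3300) = 7.71 V.
With the supply zeroed, R_s and R_g appear in parallel from the tap: R_th = R_s‖R_g = (396 × 3300)/3696 = 354 Ω.

V_th = 7.71 V, R_th = 354 Ω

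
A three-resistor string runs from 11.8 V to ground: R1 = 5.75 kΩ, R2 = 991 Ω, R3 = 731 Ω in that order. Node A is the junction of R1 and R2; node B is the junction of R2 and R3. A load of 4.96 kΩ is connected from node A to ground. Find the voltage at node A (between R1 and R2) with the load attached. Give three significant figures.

V ≈ 2.15 V

Below node A the series string R2+R3 = 1722 Ω sits in parallel with the 4960 Ω load: 1278 Ω.
V_A = 11.8 × 1278/(5750 + 1278) = 2.15 V.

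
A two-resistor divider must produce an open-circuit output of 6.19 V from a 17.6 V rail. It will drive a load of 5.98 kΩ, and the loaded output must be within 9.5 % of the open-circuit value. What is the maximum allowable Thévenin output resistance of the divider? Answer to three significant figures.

R_th ≤ 628 Ω

Loading drop = R_th/(R_th + R_L) ≤ 0.0950, so R_th ≤ R_L · ε/(1−ε) = 5.98 kΩ × 0.0950/0.9050 = 628 Ω.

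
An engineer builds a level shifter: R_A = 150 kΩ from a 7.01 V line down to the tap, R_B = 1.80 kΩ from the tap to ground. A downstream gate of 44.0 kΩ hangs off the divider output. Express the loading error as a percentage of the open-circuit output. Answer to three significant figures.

3.89 %

The divider's output (Thévenin) resistance is R_A‖R_B = 1.779 kΩ.
Fractional drop under load = R_th/(R_th + R_L) = 1.779 / (1.779 + 44.0) = 0.03885.
So the output falls by 3.89 %.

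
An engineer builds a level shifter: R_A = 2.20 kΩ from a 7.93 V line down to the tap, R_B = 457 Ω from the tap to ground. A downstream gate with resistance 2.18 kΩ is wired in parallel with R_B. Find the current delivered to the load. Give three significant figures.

I_L ≈ 0.533 mA

R_B‖R_L = 377.8 Ω; V_out = 7.93 × 377.8/2578 = 1.162 V.
I_L = V_out / R_L = 1.162 / 2.18 kΩ = 0.533 mA.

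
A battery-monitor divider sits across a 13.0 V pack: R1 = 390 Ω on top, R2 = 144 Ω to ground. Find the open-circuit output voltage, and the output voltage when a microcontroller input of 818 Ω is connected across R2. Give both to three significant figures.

Open-circuit: V = 13.0 × 144/(390 + 144) = 3.51 V.
With the load, R2 becomes R2‖R_L = 122.4 Ω, so V = 13.0 × 122.4/512.4 = 3.11 V.

Unloaded: 3.51 V; loaded: 3.11 V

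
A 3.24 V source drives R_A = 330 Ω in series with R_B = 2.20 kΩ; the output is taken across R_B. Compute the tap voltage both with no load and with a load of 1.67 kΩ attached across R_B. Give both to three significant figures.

Unloaded: 2.82 V; loaded: 2.40 V

Open-circuit: V = 3.24 × 2200/(330 + 2200) = 2.82 V.
With the load, R_B becomes R_B‖R_L = 949.4 Ω, so V = 3.24 × 949.4/1279 = 2.40 V.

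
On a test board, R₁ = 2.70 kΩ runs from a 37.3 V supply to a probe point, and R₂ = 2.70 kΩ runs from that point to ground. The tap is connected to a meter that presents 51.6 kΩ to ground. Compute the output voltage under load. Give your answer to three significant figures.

V_out ≈ 18.2 V

The load sits in parallel with R₂: R₂‖R_L = (2.70 × 51.6) / (2.70 + 51.6) = 2.566 kΩ.
V_out = 37.3 × 2.566 / (2.70 + 2.566) = 37.3 × 2.566/5.266 = 18.2 V.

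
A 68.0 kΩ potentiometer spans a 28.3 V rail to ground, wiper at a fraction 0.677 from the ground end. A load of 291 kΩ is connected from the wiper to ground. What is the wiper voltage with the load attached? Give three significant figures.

V ≈ 18.2 V

The wiper splits the pot into (1−α)R = 21.96 kΩ above and αR = 46.04 kΩ below.
Lower section ‖ load = 39.75 kΩ.
V_wiper = 28.3 × 39.75/(21.96 + 39.75) = 18.2 V.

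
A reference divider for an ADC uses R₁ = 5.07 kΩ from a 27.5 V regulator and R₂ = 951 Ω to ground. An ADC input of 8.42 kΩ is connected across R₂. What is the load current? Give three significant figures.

R₂‖R_L = 854.5 Ω; V_out = 27.5 × 854.5/5924 = 3.966 V.
I_L = V_out / R_L = 3.966 / 8.42 kΩ = 0.471 mA.

I_L ≈ 0.471 mA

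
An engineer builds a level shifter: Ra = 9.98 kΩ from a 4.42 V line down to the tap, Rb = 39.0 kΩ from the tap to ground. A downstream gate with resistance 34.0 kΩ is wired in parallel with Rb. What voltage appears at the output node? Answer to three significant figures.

The load sits in parallel with Rb: Rb‖R_L = (39.0 × 34.0) / (39.0 + 34.0) = 18.16 kΩ.
V_out = 4.42 × 18.16 / (9.98 + 18.16) = 4.42 × 18.16/28.14 = 2.85 V.
(Unloaded it would have been 3.52 V.)

V_out ≈ 2.85 V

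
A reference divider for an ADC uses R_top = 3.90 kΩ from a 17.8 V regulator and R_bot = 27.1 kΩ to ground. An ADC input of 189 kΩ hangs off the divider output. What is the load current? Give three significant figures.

R_bot‖R_L = 23.70 kΩ; V_out = 17.8 × 23.70/27.60 = 15.28 V.
I_L = V_out / R_L = 15.28 / 189 kΩ = 0.0809 mA.

I_L ≈ 0.0809 mA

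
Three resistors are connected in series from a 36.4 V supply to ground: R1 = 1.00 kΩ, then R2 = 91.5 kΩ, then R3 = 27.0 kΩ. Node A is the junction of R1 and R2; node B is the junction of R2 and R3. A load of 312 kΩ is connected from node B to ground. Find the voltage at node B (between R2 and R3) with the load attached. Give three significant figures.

At node B, R3 is in parallel with the load: R3‖R_L = 24.85 kΩ.
Below node A the resistance is R2 + (R3‖R_L) = 116.3 kΩ, so V_A = 36.4 × 116.3/117.3 = 36.09 V.
Then V_B = V_A × (R3‖R_L)/(R2 + R3‖R_L) = 36.09 × 24.85/116.3 = 7.71 V.

V ≈ 7.71 V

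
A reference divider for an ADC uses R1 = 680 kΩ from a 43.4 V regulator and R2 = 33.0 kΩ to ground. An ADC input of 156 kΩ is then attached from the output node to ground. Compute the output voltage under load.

V_out ≈ 1.67 V

The load sits in parallel with R2: R2‖R_L = (33.0 × 156) / (33.0 + 156) = 27.24 kΩ.
V_out = 43.4 × 27.24 / (680 + 27.24) = 43.4 × 27.24/707.2 = 1.67 V.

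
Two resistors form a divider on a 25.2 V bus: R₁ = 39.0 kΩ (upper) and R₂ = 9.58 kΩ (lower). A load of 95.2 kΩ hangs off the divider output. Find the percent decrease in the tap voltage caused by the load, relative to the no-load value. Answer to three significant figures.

The divider's output (Thévenin) resistance is R₁‖R₂ = 7.691 kΩ.
Fractional drop under load = R_th/(R_th + R_L) = 7.691 / (7.691 + 95.2) = 0.07475.
So the output falls by 7.47 %.

7.47 %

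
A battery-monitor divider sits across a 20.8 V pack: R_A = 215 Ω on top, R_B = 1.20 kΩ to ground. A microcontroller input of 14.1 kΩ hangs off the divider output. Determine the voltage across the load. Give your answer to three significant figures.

The load sits in parallel with R_B: R_B‖R_L = (1200 × 14100) / (1200 + 14100) = 1106 Ω.
V_out = 20.8 × 1106 / (215 + 1106) = 20.8 × 1106/1321 = 17.4 V.

V_out ≈ 17.4 V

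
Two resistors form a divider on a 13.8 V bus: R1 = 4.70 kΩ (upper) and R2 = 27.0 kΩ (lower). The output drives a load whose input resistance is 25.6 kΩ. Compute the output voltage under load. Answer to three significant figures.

The load sits in parallel with R2: R2‖R_L = (27.0 × 25.6) / (27.0 + 25.6) = 13.14 kΩ.
V_out = 13.8 × 13.14 / (4.70 + 13.14) = 13.8 × 13.14/17.84 = 10.2 V.
(Unloaded it would have been 11.8 V.)

V_out ≈ 10.2 V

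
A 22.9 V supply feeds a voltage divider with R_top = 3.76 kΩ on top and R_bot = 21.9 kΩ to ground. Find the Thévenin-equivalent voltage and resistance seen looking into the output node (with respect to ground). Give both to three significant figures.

V_th = 19.5 V, R_th = 3.21 kΩ

V_th is the open-circuit tap voltage: 22.9 × 21.9/(3.76 + 21.9) = 19.5 V.
With the supply zeroed, R_top and R_bot appear in parallel from the tap: R_th = R_top‖R_bot = (3.76 × 21.9)/25.66 = 3.21 kΩ.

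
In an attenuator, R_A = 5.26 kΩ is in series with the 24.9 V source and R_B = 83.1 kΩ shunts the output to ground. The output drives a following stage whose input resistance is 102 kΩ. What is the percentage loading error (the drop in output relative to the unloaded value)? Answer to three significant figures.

The divider's output (Thévenin) resistance is R_A‖R_B = 4.947 kΩ.
Fractional drop under load = R_th/(R_th + R_L) = 4.947 / (4.947 + 102) = 0.04626.
So the output falls by 4.63 %.

4.63 %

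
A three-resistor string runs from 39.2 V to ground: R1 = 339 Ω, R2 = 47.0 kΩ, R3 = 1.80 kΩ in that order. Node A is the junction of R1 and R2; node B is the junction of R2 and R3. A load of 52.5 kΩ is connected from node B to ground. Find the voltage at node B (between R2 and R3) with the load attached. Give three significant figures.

V ≈ 1.39 V

At node B, R3 is in parallel with the load: R3‖R_L = 1740 Ω.
Below node A the resistance is R2 + (R3‖R_L) = 48740 Ω, so V_A = 39.2 × 48740/49080 = 38.93 V.
Then V_B = V_A × (R3‖R_L)/(R2 + R3‖R_L) = 38.93 × 1740/48740 = 1.39 V.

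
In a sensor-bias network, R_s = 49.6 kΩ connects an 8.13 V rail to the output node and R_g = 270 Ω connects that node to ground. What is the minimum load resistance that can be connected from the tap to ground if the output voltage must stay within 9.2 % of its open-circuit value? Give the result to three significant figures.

R_L(min) ≈ 2.65 kΩ

Output resistance R_th = R_s‖R_g = (49600 × 270)/49870 = 268.5 Ω.
The fractional drop is R_th/(R_th + R_L); requiring this ≤ 0.0920 gives R_L ≥ R_th(1/0.0920 − 1) = 268.5 × 9.870 = 2.65 kΩ.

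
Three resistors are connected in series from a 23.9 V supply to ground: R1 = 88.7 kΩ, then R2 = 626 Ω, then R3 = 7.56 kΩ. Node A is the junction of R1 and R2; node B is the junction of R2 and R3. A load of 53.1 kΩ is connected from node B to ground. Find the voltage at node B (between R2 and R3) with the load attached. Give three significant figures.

V ≈ 1.65 V

At node B, R3 is in parallel with the load: R3‖R_L = 6618 Ω.
Below node A the resistance is R2 + (R3‖R_L) = 7244 Ω, so V_A = 23.9 × 7244/95940 = 1.804 V.
Then V_B = V_A × (R3‖R_L)/(R2 + R3‖R_L) = 1.804 × 6618/7244 = 1.65 V.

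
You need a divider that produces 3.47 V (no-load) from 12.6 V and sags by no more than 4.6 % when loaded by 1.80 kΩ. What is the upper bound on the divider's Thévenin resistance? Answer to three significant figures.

Loading drop = R_th/(R_th + R_L) ≤ 0.0460, so R_th ≤ R_L · ε/(1−ε) = 1.80 kΩ × 0.0460/0.9540 = 86.8 Ω.
(Any R1, R2 with R2/(R1+R2) = 0.275 and R1‖R2 ≤ 86.8 Ω will meet the spec.)

R_th ≤ 86.8 Ω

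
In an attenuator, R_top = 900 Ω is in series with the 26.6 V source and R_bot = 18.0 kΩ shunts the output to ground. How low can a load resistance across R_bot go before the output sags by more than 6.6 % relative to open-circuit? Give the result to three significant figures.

Output resistance R_th = R_top‖R_bot = (900 × 18000)/18900 = 857.1 Ω.
The fractional drop is R_th/(R_th + R_L); requiring this ≤ 0.0660 gives R_L ≥ R_th(1/0.0660 − 1) = 857.1 × 14.15 = 12.1 kΩ.

R_L(min) ≈ 12.1 kΩ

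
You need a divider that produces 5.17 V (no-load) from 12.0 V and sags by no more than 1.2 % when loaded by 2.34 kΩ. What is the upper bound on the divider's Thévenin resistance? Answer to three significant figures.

R_th ≤ 28.4 Ω

Loading drop = R_th/(R_th + R_L) ≤ 0.0120, so R_th ≤ R_L · ε/(1−ε) = 2.34 kΩ × 0.0120/0.9880 = 28.4 Ω.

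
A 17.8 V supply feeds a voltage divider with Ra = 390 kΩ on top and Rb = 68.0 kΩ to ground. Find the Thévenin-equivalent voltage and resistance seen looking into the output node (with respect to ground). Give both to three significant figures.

V_th = 2.64 V, R_th = 57.9 kΩ

V_th is the open-circuit tap voltage: 17.8 × 68.0/(390 + 68.0) = 2.64 V.
With the supply zeroed, Ra and Rb appear in parallel from the tap: R_th = Ra‖Rb = (390 × 68.0)/458.0 = 57.9 kΩ.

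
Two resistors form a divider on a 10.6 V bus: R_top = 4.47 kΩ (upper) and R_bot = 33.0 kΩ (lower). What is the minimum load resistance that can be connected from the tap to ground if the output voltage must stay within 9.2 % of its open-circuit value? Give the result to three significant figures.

R_L(min) ≈ 38.9 kΩ

Output resistance R_th = R_top‖R_bot = (4.47 × 33.0)/37.47 = 3.937 kΩ.
The fractional drop is R_th/(R_th + R_L); requiring this ≤ 0.0920 gives R_L ≥ R_th(1/0.0920 − 1) = 3.937 × 9.870 = 38.9 kΩ.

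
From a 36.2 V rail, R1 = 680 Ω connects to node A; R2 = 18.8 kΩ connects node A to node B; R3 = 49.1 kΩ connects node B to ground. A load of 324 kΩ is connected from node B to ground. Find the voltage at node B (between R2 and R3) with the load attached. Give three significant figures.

V ≈ 24.8 V

At node B, R3 is in parallel with the load: R3‖R_L = 42640 Ω.
Below node A the resistance is R2 + (R3‖R_L) = 61440 Ω, so V_A = 36.2 × 61440/62120 = 35.80 V.
Then V_B = V_A × (R3‖R_L)/(R2 + R3‖R_L) = 35.80 × 42640/61440 = 24.8 V.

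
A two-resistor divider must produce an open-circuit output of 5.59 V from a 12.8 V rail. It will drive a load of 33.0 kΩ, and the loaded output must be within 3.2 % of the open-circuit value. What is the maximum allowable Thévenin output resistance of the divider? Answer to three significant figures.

R_th ≤ 1.09 kΩ

Loading drop = R_th/(R_th + R_L) ≤ 0.0320, so R_th ≤ R_L · ε/(1−ε) = 33.0 kΩ × 0.0320/0.9680 = 1.09 kΩ.
(Any R1, R2 with R2/(R1+R2) = 0.437 and R1‖R2 ≤ 1.09 kΩ will meet the spec.)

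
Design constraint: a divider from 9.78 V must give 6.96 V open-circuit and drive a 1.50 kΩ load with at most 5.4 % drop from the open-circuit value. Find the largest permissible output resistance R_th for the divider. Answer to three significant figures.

Loading drop = R_th/(R_th + R_L) ≤ 0.0540, so R_th ≤ R_L · ε/(1−ε) = 1.50 kΩ × 0.0540/0.9460 = 85.6 Ω.

R_th ≤ 85.6 Ω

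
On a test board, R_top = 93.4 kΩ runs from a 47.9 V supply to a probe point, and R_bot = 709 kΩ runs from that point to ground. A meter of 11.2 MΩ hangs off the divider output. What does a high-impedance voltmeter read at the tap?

V_out ≈ 42.0 V

The load sits in parallel with R_bot: R_bot‖R_L = (709 × 11200) / (709 + 11200) = 666.8 kΩ.
V_out = 47.9 × 666.8 / (93.4 + 666.8) = 47.9 × 666.8/760.2 = 42.0 V.
(Unloaded it would have been 42.3 V.)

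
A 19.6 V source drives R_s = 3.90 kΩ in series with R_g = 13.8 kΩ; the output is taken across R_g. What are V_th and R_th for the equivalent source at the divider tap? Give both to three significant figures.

V_th = 15.3 V, R_th = 3.04 kΩ

V_th is the open-circuit tap voltage: 19.6 × 13.8/(3.90 + 13.8) = 15.3 V.
With the supply zeroed, R_s and R_g appear in parallel from the tap: R_th = R_s‖R_g = (3.90 × 13.8)/17.70 = 3.04 kΩ.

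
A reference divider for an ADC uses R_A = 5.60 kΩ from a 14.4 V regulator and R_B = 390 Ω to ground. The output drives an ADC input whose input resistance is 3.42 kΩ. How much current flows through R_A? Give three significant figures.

R_B‖R_L = 350.1 Ω, so the source sees R_A + R_B‖R_L = 5950 Ω.
I = 14.4 V / 5950 Ω = 2.42 mA.

I ≈ 2.42 mA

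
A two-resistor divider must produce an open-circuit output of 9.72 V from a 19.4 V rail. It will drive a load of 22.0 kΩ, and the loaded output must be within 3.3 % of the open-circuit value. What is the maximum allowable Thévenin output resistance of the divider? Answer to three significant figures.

Loading drop = R_th/(R_th + R_L) ≤ 0.0330, so R_th ≤ R_L · ε/(1−ε) = 22.0 kΩ × 0.0330/0.9670 = 751 Ω.
(Any R1, R2 with R2/(R1+R2) = 0.501 and R1‖R2 ≤ 751 Ω will meet the spec.)

R_th ≤ 751 Ω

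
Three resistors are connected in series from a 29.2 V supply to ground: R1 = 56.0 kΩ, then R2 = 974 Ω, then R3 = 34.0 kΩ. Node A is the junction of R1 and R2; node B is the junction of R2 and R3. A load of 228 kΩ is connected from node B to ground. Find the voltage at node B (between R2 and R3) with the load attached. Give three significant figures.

At node B, R3 is in parallel with the load: R3‖R_L = 29590 Ω.
Below node A the resistance is R2 + (R3‖R_L) = 30560 Ω, so V_A = 29.2 × 30560/86560 = 10.31 V.
Then V_B = V_A × (R3‖R_L)/(R2 + R3‖R_L) = 10.31 × 29590/30560 = 9.98 V.

V ≈ 9.98 V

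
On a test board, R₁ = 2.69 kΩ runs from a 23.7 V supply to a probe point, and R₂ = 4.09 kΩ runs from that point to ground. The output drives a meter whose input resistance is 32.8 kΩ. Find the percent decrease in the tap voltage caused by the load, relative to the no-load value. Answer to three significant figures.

The divider's output (Thévenin) resistance is R₁‖R₂ = 1.623 kΩ.
Fractional drop under load = R_th/(R_th + R_L) = 1.623 / (1.623 + 32.8) = 0.04714.
So the output falls by 4.71 %.

4.71 %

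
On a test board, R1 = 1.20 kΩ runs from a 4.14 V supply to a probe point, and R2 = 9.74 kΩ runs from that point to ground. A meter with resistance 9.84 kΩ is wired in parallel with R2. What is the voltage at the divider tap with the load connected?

The load sits in parallel with R2: R2‖R_L = (9.74 × 9.84) / (9.74 + 9.84) = 4.895 kΩ.
V_out = 4.14 × 4.895 / (1.20 + 4.895) = 4.14 × 4.895/6.095 = 3.32 V.
(Unloaded it would have been 3.69 V.)

V_out ≈ 3.32 V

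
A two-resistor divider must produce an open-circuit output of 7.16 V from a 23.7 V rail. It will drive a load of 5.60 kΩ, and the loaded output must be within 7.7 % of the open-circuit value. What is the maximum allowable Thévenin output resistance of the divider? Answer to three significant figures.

Loading drop = R_th/(R_th + R_L) ≤ 0.0770, so R_th ≤ R_L · ε/(1−ε) = 5.60 kΩ × 0.0770/0.9230 = 467 Ω.

R_th ≤ 467 Ω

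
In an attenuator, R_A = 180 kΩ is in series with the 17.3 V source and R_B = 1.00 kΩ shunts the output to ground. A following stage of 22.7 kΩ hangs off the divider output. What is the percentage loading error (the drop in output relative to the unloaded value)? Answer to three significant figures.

4.20 %

The divider's output (Thévenin) resistance is R_A‖R_B = 0.9945 kΩ.
Fractional drop under load = R_th/(R_th + R_L) = 0.9945 / (0.9945 + 22.7) = 0.04197.
So the output falls by 4.20 %.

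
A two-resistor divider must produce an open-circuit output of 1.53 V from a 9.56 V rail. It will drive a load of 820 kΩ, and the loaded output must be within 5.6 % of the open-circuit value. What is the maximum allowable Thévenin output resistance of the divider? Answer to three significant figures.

Loading drop = R_th/(R_th + R_L) ≤ 0.0560, so R_th ≤ R_L · ε/(1−ε) = 820 kΩ × 0.0560/0.9440 = 48.6 kΩ.
(Any R1, R2 with R2/(R1+R2) = 0.160 and R1‖R2 ≤ 48.6 kΩ will meet the spec.)

R_th ≤ 48.6 kΩ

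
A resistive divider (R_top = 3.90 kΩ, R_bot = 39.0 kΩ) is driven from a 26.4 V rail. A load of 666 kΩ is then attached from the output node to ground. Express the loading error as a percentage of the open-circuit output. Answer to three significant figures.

0.530 %

The divider's output (Thévenin) resistance is R_top‖R_bot = 3.545 kΩ.
Fractional drop under load = R_th/(R_th + R_L) = 3.545 / (3.545 + 666) = 0.005295.
So the output falls by 0.530 %.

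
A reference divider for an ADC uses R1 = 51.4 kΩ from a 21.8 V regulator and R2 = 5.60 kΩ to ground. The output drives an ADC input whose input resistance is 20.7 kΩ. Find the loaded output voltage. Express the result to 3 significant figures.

V_out ≈ 1.72 V

The load sits in parallel with R2: R2‖R_L = (5.60 × 20.7) / (5.60 + 20.7) = 4.408 kΩ.
V_out = 21.8 × 4.408 / (51.4 + 4.408) = 21.8 × 4.408/55.81 = 1.72 V.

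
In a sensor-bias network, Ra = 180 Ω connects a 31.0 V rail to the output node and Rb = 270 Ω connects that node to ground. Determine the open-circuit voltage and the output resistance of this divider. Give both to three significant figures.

V_th is the open-circuit tap voltage: 31.0 × 270/(180 + 270) = 18.6 V.
With the supply zeroed, Ra and Rb appear in parallel from the tap: R_th = Ra‖Rb = (180 × 270)/450.0 = 108 Ω.

V_th = 18.6 V, R_th = 108 Ω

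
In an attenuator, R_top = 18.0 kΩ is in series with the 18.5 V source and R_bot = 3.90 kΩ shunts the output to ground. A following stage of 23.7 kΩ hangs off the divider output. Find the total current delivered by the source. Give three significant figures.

I ≈ 0.867 mA

R_bot‖R_L = 3.349 kΩ, so the source sees R_top + R_bot‖R_L = 21.35 kΩ.
I = 18.5 V / 21.35 kΩ = 0.867 mA.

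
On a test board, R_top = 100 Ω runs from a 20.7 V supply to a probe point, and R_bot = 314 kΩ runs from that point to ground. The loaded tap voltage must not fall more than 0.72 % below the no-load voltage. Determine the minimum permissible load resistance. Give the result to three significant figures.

Output resistance R_th = R_top‖R_bot = (100 × 314000)/314100 = 99.97 Ω.
The fractional drop is R_th/(R_th + R_L); requiring this ≤ 0.00720 gives R_L ≥ R_th(1/0.00720 − 1) = 99.97 × 137.9 = 13.8 kΩ.

R_L(min) ≈ 13.8 kΩ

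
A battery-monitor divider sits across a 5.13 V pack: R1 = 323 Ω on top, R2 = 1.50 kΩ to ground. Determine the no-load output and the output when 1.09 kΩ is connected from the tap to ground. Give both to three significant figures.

Unloaded: 4.22 V; loaded: 3.39 V

Open-circuit: V = 5.13 × 1500/(323 + 1500) = 4.22 V.
With the load, R2 becomes R2‖R_L = 631.3 Ω, so V = 5.13 × 631.3/954.3 = 3.39 V.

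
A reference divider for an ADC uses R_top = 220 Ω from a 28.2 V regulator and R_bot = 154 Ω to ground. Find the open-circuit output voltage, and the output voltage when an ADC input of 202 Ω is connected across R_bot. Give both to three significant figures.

Open-circuit: V = 28.2 × 154/(220 + 154) = 11.6 V.
With the load, R_bot becomes R_bot‖R_L = 87.38 Ω, so V = 28.2 × 87.38/307.4 = 8.02 V.

Unloaded: 11.6 V; loaded: 8.02 V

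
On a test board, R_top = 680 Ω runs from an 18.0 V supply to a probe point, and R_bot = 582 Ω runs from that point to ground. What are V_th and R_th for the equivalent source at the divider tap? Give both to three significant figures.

V_th is the open-circuit tap voltage: 18.0 × 582/(680 + 582) = 8.30 V.
With the supply zeroed, R_top and R_bot appear in parallel from the tap: R_th = R_top‖R_bot = (680 × 582)/1262 = 314 Ω.

V_th = 8.30 V, R_th = 314 Ω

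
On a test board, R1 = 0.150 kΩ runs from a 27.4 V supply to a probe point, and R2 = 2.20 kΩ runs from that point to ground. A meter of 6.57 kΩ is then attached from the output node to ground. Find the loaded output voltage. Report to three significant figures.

The load sits in parallel with R2: R2‖R_L = (2200 × 6570) / (2200 + 6570) = 1648 Ω.
V_out = 27.4 × 1648 / (150 + 1648) = 27.4 × 1648/1798 = 25.1 V.

V_out ≈ 25.1 V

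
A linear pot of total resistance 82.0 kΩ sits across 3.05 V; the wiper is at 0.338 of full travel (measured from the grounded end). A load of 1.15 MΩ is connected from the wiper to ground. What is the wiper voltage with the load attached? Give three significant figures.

The wiper splits the pot into (1−α)R = 54.28 kΩ above and αR = 27.72 kΩ below.
Lower section ‖ load = 27.06 kΩ.
V_wiper = 3.05 × 27.06/(54.28 + 27.06) = 1.01 V.

V ≈ 1.01 V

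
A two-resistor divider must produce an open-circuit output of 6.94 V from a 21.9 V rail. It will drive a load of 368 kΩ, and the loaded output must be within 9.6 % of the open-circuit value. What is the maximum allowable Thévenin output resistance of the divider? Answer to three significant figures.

R_th ≤ 39.1 kΩ

Loading drop = R_th/(R_th + R_L) ≤ 0.0960, so R_th ≤ R_L · ε/(1−ε) = 368 kΩ × 0.0960/0.9040 = 39.1 kΩ.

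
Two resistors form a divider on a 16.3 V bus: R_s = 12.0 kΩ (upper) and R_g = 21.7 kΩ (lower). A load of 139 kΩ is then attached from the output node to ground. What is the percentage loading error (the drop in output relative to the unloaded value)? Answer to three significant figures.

5.27 %

The divider's output (Thévenin) resistance is R_s‖R_g = 7.727 kΩ.
Fractional drop under load = R_th/(R_th + R_L) = 7.727 / (7.727 + 139) = 0.05266.
So the output falls by 5.27 %.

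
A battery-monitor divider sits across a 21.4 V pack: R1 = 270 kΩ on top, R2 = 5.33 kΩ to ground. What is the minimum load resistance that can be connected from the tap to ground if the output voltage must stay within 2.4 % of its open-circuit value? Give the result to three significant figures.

Output resistance R_th = R1‖R2 = (270 × 5.33)/275.3 = 5.227 kΩ.
The fractional drop is R_th/(R_th + R_L); requiring this ≤ 0.0240 gives R_L ≥ R_th(1/0.0240 − 1) = 5.227 × 40.67 = 213 kΩ.

R_L(min) ≈ 213 kΩ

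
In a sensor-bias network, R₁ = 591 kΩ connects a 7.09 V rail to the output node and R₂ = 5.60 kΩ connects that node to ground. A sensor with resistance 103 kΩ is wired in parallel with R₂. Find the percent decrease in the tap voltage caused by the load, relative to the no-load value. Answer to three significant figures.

5.11 %

The divider's output (Thévenin) resistance is R₁‖R₂ = 5.547 kΩ.
Fractional drop under load = R_th/(R_th + R_L) = 5.547 / (5.547 + 103) = 0.05111.
So the output falls by 5.11 %.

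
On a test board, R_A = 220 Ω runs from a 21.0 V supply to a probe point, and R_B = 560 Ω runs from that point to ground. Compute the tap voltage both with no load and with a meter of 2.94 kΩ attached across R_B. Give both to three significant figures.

Open-circuit: V = 21.0 × 560/(220 + 560) = 15.1 V.
With the load, R_B becomes R_B‖R_L = 470.4 Ω, so V = 21.0 × 470.4/690.4 = 14.3 V.

Unloaded: 15.1 V; loaded: 14.3 V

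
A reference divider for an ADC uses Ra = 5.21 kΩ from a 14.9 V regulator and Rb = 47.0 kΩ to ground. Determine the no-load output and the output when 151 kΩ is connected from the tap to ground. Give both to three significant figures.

Unloaded: 13.4 V; loaded: 13.0 V

Open-circuit: V = 14.9 × 47.0/(5.21 + 47.0) = 13.4 V.
With the load, Rb becomes Rb‖R_L = 35.84 kΩ, so V = 14.9 × 35.84/41.05 = 13.0 V.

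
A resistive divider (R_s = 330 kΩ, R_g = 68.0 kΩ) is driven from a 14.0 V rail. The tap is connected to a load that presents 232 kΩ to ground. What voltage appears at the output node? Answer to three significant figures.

V_out ≈ 1.92 V

The load sits in parallel with R_g: R_g‖R_L = (68.0 × 232) / (68.0 + 232) = 52.59 kΩ.
V_out = 14.0 × 52.59 / (330 + 52.59) = 14.0 × 52.59/382.6 = 1.92 V.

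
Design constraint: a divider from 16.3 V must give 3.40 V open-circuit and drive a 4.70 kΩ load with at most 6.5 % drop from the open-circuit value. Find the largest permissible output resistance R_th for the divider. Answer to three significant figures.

Loading drop = R_th/(R_th + R_L) ≤ 0.0650, so R_th ≤ R_L · ε/(1−ε) = 4.70 kΩ × 0.0650/0.9350 = 327 Ω.

R_th ≤ 327 Ω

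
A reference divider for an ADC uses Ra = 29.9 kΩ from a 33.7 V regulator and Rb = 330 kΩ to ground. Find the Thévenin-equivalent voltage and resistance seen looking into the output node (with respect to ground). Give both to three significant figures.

V_th = 30.9 V, R_th = 27.4 kΩ

V_th is the open-circuit tap voltage: 33.7 × 330/(29.9 + 330) = 30.9 V.
With the supply zeroed, Ra and Rb appear in parallel from the tap: R_th = Ra‖Rb = (29.9 × 330)/359.9 = 27.4 kΩ.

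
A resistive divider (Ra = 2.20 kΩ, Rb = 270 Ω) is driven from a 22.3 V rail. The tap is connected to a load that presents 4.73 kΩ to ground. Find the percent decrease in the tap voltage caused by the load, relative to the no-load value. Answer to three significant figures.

4.84 %

The divider's output (Thévenin) resistance is Ra‖Rb = 240.5 Ω.
Fractional drop under load = R_th/(R_th + R_L) = 240.5 / (240.5 + 4730) = 0.04838.
So the output falls by 4.84 %.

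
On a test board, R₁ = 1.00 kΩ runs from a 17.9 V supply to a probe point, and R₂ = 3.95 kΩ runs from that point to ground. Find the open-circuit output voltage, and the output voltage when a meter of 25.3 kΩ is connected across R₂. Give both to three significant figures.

Open-circuit: V = 17.9 × 3.95/(1.00 + 3.95) = 14.3 V.
With the load, R₂ becomes R₂‖R_L = 3.417 kΩ, so V = 17.9 × 3.417/4.417 = 13.8 V.

Unloaded: 14.3 V; loaded: 13.8 V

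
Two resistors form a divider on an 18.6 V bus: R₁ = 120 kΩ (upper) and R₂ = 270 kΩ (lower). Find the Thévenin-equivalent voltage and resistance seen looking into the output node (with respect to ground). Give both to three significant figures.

V_th = 12.9 V, R_th = 83.1 kΩ

V_th is the open-circuit tap voltage: 18.6 × 270/(120 + 270) = 12.9 V.
With the supply zeroed, R₁ and R₂ appear in parallel from the tap: R_th = R₁‖R₂ = (120 × 270)/390.0 = 83.1 kΩ.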